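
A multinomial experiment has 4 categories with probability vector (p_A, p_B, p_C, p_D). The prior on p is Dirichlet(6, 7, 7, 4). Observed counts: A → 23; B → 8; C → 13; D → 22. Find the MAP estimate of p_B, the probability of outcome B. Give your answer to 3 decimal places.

MAP estimate of p_B = 0.163

The posterior is Dirichlet(αᵢ + nᵢ) = Dirichlet(29, 15, 20, 26).
For a Dirichlet(a₁,…,a_K) with all aᵢ > 1, the mode has j-th component (aⱼ − 1)/(Σaᵢ − K).
Here Σaᵢ = 90 and K = 4, so p_B = (15 − 1)/(90 − 4) = 14/86 ≈ 0.163.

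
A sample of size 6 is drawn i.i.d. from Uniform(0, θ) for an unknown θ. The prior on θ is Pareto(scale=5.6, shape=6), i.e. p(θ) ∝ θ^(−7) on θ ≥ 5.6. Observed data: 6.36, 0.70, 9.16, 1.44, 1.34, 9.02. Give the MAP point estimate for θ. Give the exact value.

θ̂_MAP = 9.16

The Uniform(0, θ) likelihood is θ^(−n) for θ ≥ max(xᵢ), zero otherwise. Here max(xᵢ) = 9.16.
Posterior ∝ θ^(−7) · θ^(−6) = θ^(−13) on θ ≥ max(5.6, 9.16) = 9.16.
This density is strictly decreasing in θ, so the posterior mode lies at the lower boundary of the support.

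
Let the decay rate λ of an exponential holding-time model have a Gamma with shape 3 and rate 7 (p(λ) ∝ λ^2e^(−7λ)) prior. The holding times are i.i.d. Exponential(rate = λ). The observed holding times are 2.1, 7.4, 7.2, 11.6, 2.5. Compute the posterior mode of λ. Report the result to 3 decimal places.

λ̂_MAP = 0.185

The Exponential(rate=λ) likelihood is ∝ λ^n e^(−λΣtᵢ). Here n = 5 and Σtᵢ = 2.1 + 7.4 + 7.2 + 11.6 + 2.5 = 30.8.
Posterior ∝ λ^2e^(−7λ) · λ^5e^(−30.8λ) = λ^7e^(−37.8λ), i.e. Gamma(8, 37.8).
Mode = (a−1)/b = 7/37.8 ≈ 0.185.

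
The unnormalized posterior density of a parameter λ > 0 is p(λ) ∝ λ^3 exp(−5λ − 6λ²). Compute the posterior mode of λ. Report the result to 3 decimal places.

ℓ'(λ) = 3/λ − 5 − 12λ. Setting this to zero and multiplying by λ: 12λ² + 5λ − 3 = 0.
λ = (−5 + √(5² + 4·12·3)) / (2·12) = (−5 + √169) / 24 = (−5 + 13)/24 = 1/3.
ℓ''(λ) = −3/λ² − 12 < 0, confirming a maximum.

λ̂_MAP = 0.333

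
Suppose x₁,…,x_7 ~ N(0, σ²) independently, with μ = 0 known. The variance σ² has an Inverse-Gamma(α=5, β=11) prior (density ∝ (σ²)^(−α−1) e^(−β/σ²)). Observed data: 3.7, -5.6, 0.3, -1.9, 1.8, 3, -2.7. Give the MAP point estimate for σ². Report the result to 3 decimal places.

Sum of squared deviations about the known mean: SS = (3.7−0)² + (-5.6−0)² + (0.3−0)² + (-1.9−0)² + (1.8−0)² + (3−0)² + (-2.7−0)² = 68.28.
The Normal likelihood contributes (σ²)^(−n/2) exp(−SS/(2σ²)), so the posterior is Inverse-Gamma(α + n/2, β + SS/2) = Inverse-Gamma(8.5, 45.14).
The mode of Inverse-Gamma(a, b) is b/(a+1) = 45.14/9.5 ≈ 4.752.

σ̂²_MAP = 4.752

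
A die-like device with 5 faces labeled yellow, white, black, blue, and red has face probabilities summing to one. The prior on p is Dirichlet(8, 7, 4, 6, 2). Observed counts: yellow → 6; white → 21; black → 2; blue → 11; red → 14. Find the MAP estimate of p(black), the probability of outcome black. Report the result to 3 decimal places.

MAP estimate of p(black) = 0.066

The posterior is Dirichlet(αᵢ + nᵢ) = Dirichlet(14, 28, 6, 17, 16).
For a Dirichlet(a₁,…,a_K) with all aᵢ > 1, the mode has j-th component (aⱼ − 1)/(Σaᵢ − K).
Here Σaᵢ = 81 and K = 5, so p(black) = (6 − 1)/(81 − 5) = 5/76 ≈ 0.066.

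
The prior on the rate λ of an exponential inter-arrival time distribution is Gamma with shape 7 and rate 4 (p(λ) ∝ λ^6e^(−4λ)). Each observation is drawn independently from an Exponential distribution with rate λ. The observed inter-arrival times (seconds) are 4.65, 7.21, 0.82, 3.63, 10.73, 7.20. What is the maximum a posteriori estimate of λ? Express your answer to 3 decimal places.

λ̂_MAP = 0.314

The Exponential(rate=λ) likelihood is ∝ λ^n e^(−λΣtᵢ). Here n = 6 and Σtᵢ = 4.65 + 7.21 + 0.82 + 3.63 + 10.73 + 7.20 = 34.24.
Posterior ∝ λ^6e^(−4λ) · λ^6e^(−34.24λ) = λ^12e^(−38.24λ), i.e. Gamma(13, 38.24).
Mode = (a−1)/b = 12/38.24 ≈ 0.314.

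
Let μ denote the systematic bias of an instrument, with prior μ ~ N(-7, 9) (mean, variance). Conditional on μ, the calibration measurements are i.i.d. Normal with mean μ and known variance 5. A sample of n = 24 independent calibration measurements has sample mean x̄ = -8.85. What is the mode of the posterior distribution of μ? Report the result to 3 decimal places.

μ̂_MAP = -8.808

n = 24, x̄ = -8.85.
For a Normal prior and Normal likelihood with known variance, the posterior is Normal; its mode equals its mean, the precision-weighted average.
Prior precision 1/σ₀² = 1/9; data precision n/σ² = 24/5 = 4.8.
μ̂ = ((1/9)·(-7) + 4.8·(-8.85)) / (1/9 + 4.8) = (-9733/225)/(221/45) = -9733/1105 ≈ -8.808.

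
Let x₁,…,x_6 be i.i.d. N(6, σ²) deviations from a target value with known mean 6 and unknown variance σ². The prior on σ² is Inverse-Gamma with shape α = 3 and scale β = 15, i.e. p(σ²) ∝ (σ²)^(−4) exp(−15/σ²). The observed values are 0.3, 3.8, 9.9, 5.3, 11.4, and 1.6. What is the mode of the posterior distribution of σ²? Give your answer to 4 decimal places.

σ̂²_MAP = 9.3964

Sum of squared deviations about the known mean: SS = (0.3−6)² + (3.8−6)² + (9.9−6)² + (5.3−6)² + (11.4−6)² + (1.6−6)² = 101.55.
The Normal likelihood contributes (σ²)^(−n/2) exp(−SS/(2σ²)), so the posterior is Inverse-Gamma(α + n/2, β + SS/2) = Inverse-Gamma(6, 65.775).
The mode of Inverse-Gamma(a, b) is b/(a+1) = 65.775/7 ≈ 9.3964.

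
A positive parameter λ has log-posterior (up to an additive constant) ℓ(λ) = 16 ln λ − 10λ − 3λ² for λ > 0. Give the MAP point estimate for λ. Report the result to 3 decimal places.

λ̂_MAP = 1.000

ℓ'(λ) = 16/λ − 10 − 6λ. Setting this to zero and multiplying by λ: 6λ² + 10λ − 16 = 0.
λ = (−10 + √(10² + 4·6·16)) / (2·6) = (−10 + √484) / 12 = (−10 + 22)/12 = 1.
ℓ''(λ) = −16/λ² − 6 < 0, confirming a maximum.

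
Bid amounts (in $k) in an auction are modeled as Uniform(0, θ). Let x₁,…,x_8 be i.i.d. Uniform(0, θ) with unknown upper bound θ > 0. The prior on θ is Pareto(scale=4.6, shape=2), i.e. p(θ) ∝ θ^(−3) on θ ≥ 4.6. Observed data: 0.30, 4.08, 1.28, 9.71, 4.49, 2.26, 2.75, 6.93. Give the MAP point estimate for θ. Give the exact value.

The Uniform(0, θ) likelihood is θ^(−n) for θ ≥ max(xᵢ), zero otherwise. Here max(xᵢ) = 9.71.
Posterior ∝ θ^(−3) · θ^(−8) = θ^(−11) on θ ≥ max(4.6, 9.71) = 9.71.
This density is strictly decreasing in θ, so the posterior mode lies at the lower boundary of the support.

θ̂_MAP = 9.71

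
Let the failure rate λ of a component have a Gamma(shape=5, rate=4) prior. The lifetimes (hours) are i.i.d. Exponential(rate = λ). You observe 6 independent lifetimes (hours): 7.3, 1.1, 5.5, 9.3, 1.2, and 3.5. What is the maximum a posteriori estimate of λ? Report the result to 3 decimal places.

The Exponential(rate=λ) likelihood is ∝ λ^n e^(−λΣtᵢ). Here n = 6 and Σtᵢ = 7.3 + 1.1 + 5.5 + 9.3 + 1.2 + 3.5 = 27.9.
Posterior ∝ λ^4e^(−4λ) · λ^6e^(−27.9λ) = λ^10e^(−31.9λ), i.e. Gamma(11, 31.9).
Mode = (a−1)/b = 10/31.9 ≈ 0.313.

λ̂_MAP = 0.313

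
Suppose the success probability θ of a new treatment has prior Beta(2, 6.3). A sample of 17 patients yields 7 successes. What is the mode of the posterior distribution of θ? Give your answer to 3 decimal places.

Prior: Beta(2, 6.3).
Data: 7 successes in 17 trials. The binomial likelihood contributes θ^7(1−θ)^10, so the posterior is Beta(2+7, 6.3+10) = Beta(9, 16.3).
For Beta(a, b) with a, b > 1 the mode is (a−1)/(a+b−2) = 8/23.3 ≈ 0.343.

θ̂_MAP = 0.343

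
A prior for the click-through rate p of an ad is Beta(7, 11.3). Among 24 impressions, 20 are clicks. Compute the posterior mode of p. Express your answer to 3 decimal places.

Prior: Beta(7, 11.3).
Data: 20 successes in 24 trials. The binomial likelihood contributes p^20(1−p)^4, so the posterior is Beta(7+20, 11.3+4) = Beta(27, 15.3).
For Beta(a, b) with a, b > 1 the mode is (a−1)/(a+b−2) = 26/40.3 ≈ 0.645.

p̂_MAP = 0.645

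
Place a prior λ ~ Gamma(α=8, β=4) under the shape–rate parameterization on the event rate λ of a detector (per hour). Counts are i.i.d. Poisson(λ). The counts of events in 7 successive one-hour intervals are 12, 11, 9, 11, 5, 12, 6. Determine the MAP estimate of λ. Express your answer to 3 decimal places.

λ̂_MAP = 6.636

Σxᵢ = 12+11+9+11+5+12+6 = 66, with n = 7.
Posterior ∝ λ^7e^(−4λ) · λ^66e^(−7λ) = λ^73e^(−11λ), i.e. Gamma(shape=74, rate=11).
The mode of a Gamma(a, b) with a ≥ 1 (shape–rate) is (a−1)/b = 73/11 ≈ 6.636.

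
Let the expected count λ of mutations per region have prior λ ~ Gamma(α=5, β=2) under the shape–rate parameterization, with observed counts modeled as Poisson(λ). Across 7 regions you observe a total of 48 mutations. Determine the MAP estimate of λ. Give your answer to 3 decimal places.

Σxᵢ = 48, n = 7.
Posterior ∝ λ^4e^(−2λ) · λ^48e^(−7λ) = λ^52e^(−9λ), i.e. Gamma(shape=53, rate=9).
The mode of a Gamma(a, b) with a ≥ 1 (shape–rate) is (a−1)/b = 52/9 ≈ 5.778.

λ̂_MAP = 5.778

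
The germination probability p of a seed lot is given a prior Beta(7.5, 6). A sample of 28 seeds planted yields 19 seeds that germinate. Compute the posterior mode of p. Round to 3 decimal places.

p̂_MAP = 0.646

Prior: Beta(7.5, 6).
Data: 19 successes in 28 trials. The binomial likelihood contributes p^19(1−p)^9, so the posterior is Beta(7.5+19, 6+9) = Beta(26.5, 15).
For Beta(a, b) with a, b > 1 the mode is (a−1)/(a+b−2) = 25.5/39.5 ≈ 0.646.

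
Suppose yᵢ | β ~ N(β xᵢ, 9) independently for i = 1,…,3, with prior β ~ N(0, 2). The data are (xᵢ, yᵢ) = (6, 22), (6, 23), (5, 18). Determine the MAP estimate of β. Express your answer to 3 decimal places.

log p(β | y) = −Σ(yᵢ − βxᵢ)²/(2·9) − β²/(2·2) + const.
Setting the derivative to zero: Σxᵢ(yᵢ − βxᵢ)/9 − β/2 = 0, so β = Σxᵢyᵢ / (Σxᵢ² + σ²/τ²).
Σxᵢyᵢ = 6·22 + 6·23 + 5·18 = 360; Σxᵢ² = 97; σ²/τ² = 4.5.
β̂_MAP = 360 / (97 + 4.5) = 360/101.5 ≈ 3.547.

β̂_MAP = 3.547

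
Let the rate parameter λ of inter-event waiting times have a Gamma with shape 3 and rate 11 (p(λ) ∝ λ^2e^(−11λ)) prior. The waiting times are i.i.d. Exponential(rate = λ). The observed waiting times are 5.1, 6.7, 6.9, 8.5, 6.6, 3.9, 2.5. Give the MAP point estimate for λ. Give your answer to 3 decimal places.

λ̂_MAP = 0.176

The Exponential(rate=λ) likelihood is ∝ λ^n e^(−λΣtᵢ). Here n = 7 and Σtᵢ = 5.1 + 6.7 + 6.9 + 8.5 + 6.6 + 3.9 + 2.5 = 40.2.
Posterior ∝ λ^2e^(−11λ) · λ^7e^(−40.2λ) = λ^9e^(−51.2λ), i.e. Gamma(10, 51.2).
Mode = (a−1)/b = 9/51.2 ≈ 0.176.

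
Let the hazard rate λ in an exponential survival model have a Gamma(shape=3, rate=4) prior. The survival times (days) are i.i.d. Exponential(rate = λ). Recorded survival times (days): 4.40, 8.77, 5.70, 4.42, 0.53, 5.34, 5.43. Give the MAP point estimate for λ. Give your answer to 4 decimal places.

The Exponential(rate=λ) likelihood is ∝ λ^n e^(−λΣtᵢ). Here n = 7 and Σtᵢ = 4.40 + 8.77 + 5.70 + 4.42 + 0.53 + 5.34 + 5.43 = 34.59.
Posterior ∝ λ^2e^(−4λ) · λ^7e^(−34.59λ) = λ^9e^(−38.59λ), i.e. Gamma(10, 38.59).
Mode = (a−1)/b = 9/38.59 ≈ 0.2332.

λ̂_MAP = 0.2332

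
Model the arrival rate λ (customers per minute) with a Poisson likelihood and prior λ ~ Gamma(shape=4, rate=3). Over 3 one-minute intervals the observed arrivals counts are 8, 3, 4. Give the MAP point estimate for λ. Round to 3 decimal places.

λ̂_MAP = 3.000

Σxᵢ = 8+3+4 = 15, with n = 3.
Posterior ∝ λ^3e^(−3λ) · λ^15e^(−3λ) = λ^18e^(−6λ), i.e. Gamma(shape=19, rate=6).
The mode of a Gamma(a, b) with a ≥ 1 (shape–rate) is (a−1)/b = 18/6 ≈ 3.000.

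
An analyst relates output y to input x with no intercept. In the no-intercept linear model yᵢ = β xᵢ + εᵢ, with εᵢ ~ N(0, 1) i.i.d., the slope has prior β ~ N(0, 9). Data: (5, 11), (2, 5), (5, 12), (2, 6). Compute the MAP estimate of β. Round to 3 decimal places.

log p(β | y) = −Σ(yᵢ − βxᵢ)²/(2·1) − β²/(2·9) + const.
Setting the derivative to zero: Σxᵢ(yᵢ − βxᵢ)/1 − β/9 = 0, so β = Σxᵢyᵢ / (Σxᵢ² + σ²/τ²).
Σxᵢyᵢ = 5·11 + 2·5 + 5·12 + 2·6 = 137; Σxᵢ² = 58; σ²/τ² = 1/9.
β̂_MAP = 137 / (58 + 1/9) = 137/(523/9) = 1233/523 ≈ 2.358.

β̂_MAP = 2.358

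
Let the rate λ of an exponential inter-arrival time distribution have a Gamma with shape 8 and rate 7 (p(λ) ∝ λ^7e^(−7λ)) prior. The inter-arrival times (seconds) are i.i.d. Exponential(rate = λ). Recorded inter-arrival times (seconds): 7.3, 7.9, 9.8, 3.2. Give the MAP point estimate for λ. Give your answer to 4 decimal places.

λ̂_MAP = 0.3125

The Exponential(rate=λ) likelihood is ∝ λ^n e^(−λΣtᵢ). Here n = 4 and Σtᵢ = 7.3 + 7.9 + 9.8 + 3.2 = 28.2.
Posterior ∝ λ^7e^(−7λ) · λ^4e^(−28.2λ) = λ^11e^(−35.2λ), i.e. Gamma(12, 35.2).
Mode = (a−1)/b = 11/35.2 ≈ 0.3125.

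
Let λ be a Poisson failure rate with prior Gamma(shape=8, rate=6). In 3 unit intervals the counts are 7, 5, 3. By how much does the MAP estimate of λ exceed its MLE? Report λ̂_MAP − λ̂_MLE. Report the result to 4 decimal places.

MAP − MLE = -2.5556

Σxᵢ = 15. Posterior is Gamma(23, 9); MAP = (23−1)/9 = 22/9 ≈ 2.44444.
MLE = x̄ = 15/3 ≈ 5.00000.
Difference = 22/9 − 15/3 = -23/9 ≈ -2.5556.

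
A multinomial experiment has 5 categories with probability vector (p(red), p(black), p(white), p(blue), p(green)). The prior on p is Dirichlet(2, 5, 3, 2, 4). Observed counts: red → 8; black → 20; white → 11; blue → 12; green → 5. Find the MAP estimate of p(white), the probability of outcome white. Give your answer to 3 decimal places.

The posterior is Dirichlet(αᵢ + nᵢ) = Dirichlet(10, 25, 14, 14, 9).
For a Dirichlet(a₁,…,a_K) with all aᵢ > 1, the mode has j-th component (aⱼ − 1)/(Σaᵢ − K).
Here Σaᵢ = 72 and K = 5, so p(white) = (14 − 1)/(72 − 5) = 13/67 ≈ 0.194.

MAP estimate of p(white) = 0.194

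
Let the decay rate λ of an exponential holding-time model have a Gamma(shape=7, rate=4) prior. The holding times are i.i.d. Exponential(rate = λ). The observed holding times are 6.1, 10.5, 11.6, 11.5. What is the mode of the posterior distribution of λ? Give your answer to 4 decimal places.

λ̂_MAP = 0.2288

The Exponential(rate=λ) likelihood is ∝ λ^n e^(−λΣtᵢ). Here n = 4 and Σtᵢ = 6.1 + 10.5 + 11.6 + 11.5 = 39.7.
Posterior ∝ λ^6e^(−4λ) · λ^4e^(−39.7λ) = λ^10e^(−43.7λ), i.e. Gamma(11, 43.7).
Mode = (a−1)/b = 10/43.7 ≈ 0.2288.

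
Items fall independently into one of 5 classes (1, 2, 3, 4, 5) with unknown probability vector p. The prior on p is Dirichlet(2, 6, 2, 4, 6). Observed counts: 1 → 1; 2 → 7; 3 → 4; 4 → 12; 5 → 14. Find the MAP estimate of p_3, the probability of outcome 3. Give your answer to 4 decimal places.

MAP estimate: 0.0943

The posterior is Dirichlet(αᵢ + nᵢ) = Dirichlet(3, 13, 6, 16, 20).
For a Dirichlet(a₁,…,a_K) with all aᵢ > 1, the mode has j-th component (aⱼ − 1)/(Σaᵢ − K).
Here Σaᵢ = 58 and K = 5, so p_3 = (6 − 1)/(58 − 5) = 5/53 ≈ 0.0943.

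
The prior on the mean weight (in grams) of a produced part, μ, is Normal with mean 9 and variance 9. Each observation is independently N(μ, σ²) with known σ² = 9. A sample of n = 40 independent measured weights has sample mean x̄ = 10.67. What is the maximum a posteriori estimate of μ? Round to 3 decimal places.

n = 40, x̄ = 10.67.
For a Normal prior and Normal likelihood with known variance, the posterior is Normal; its mode equals its mean, the precision-weighted average.
Prior precision 1/σ₀² = 1/9; data precision n/σ² = 40/9.
μ̂ = ((1/9)·9 + (40/9)·10.67) / (1/9 + 40/9) = (2179/45)/(41/9) = 2179/205 ≈ 10.629.

μ̂_MAP = 10.629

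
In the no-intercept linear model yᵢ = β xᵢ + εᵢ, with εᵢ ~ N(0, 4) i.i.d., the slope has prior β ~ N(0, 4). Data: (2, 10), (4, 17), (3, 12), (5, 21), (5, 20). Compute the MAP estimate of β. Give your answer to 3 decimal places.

log p(β | y) = −Σ(yᵢ − βxᵢ)²/(2·4) − β²/(2·4) + const.
Setting the derivative to zero: Σxᵢ(yᵢ − βxᵢ)/4 − β/4 = 0, so β = Σxᵢyᵢ / (Σxᵢ² + σ²/τ²).
Σxᵢyᵢ = 2·10 + 4·17 + 3·12 + 5·21 + 5·20 = 329; Σxᵢ² = 79; σ²/τ² = 1.
β̂_MAP = 329 / (79 + 1) = 329/80 ≈ 4.113.

β̂_MAP = 4.113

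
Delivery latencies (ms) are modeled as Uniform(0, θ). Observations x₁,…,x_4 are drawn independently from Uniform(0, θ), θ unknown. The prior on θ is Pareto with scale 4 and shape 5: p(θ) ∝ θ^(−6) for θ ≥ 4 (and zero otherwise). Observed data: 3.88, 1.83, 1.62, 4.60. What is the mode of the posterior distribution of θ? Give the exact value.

The Uniform(0, θ) likelihood is θ^(−n) for θ ≥ max(xᵢ), zero otherwise. Here max(xᵢ) = 4.60.
Posterior ∝ θ^(−6) · θ^(−4) = θ^(−10) on θ ≥ max(4, 4.60) = 4.60.
This density is strictly decreasing in θ, so the posterior mode lies at the lower boundary of the support.

θ̂_MAP = 4.60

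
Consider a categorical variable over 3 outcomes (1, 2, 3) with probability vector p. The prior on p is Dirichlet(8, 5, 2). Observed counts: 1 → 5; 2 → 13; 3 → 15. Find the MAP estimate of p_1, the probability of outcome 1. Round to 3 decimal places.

MAP estimate: 0.267

The posterior is Dirichlet(αᵢ + nᵢ) = Dirichlet(13, 18, 17).
For a Dirichlet(a₁,…,a_K) with all aᵢ > 1, the mode has j-th component (aⱼ − 1)/(Σaᵢ − K).
Here Σaᵢ = 48 and K = 3, so p_1 = (13 − 1)/(48 − 3) = 12/45 ≈ 0.267.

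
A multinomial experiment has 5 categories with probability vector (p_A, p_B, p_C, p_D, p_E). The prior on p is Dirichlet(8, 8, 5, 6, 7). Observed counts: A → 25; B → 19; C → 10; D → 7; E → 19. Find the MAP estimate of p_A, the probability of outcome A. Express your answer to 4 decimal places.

The posterior is Dirichlet(αᵢ + nᵢ) = Dirichlet(33, 27, 15, 13, 26).
For a Dirichlet(a₁,…,a_K) with all aᵢ > 1, the mode has j-th component (aⱼ − 1)/(Σaᵢ − K).
Here Σaᵢ = 114 and K = 5, so p_A = (33 − 1)/(114 − 5) = 32/109 ≈ 0.2936.

MAP estimate of p_A = 0.2936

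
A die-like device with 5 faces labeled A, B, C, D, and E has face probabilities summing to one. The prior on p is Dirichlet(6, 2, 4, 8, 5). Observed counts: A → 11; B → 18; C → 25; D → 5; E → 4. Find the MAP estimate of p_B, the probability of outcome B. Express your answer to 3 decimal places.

MAP estimate of p_B = 0.229

The posterior is Dirichlet(αᵢ + nᵢ) = Dirichlet(17, 20, 29, 13, 9).
For a Dirichlet(a₁,…,a_K) with all aᵢ > 1, the mode has j-th component (aⱼ − 1)/(Σaᵢ − K).
Here Σaᵢ = 88 and K = 5, so p_B = (20 − 1)/(88 − 5) = 19/83 ≈ 0.229.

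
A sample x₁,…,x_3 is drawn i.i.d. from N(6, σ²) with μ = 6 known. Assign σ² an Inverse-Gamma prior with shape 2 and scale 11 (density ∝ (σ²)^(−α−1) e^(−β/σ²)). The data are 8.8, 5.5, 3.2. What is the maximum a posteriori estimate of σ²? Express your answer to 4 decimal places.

Sum of squared deviations about the known mean: SS = (8.8−6)² + (5.5−6)² + (3.2−6)² = 15.93.
The Normal likelihood contributes (σ²)^(−n/2) exp(−SS/(2σ²)), so the posterior is Inverse-Gamma(α + n/2, β + SS/2) = Inverse-Gamma(3.5, 18.965).
The mode of Inverse-Gamma(a, b) is b/(a+1) = 18.965/4.5 ≈ 4.2144.

σ̂²_MAP = 4.2144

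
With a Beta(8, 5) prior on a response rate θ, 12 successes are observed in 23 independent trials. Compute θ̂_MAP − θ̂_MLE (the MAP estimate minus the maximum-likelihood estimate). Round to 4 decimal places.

Posterior is Beta(20, 16); MAP = (20−1)/(36−2) = 19/34 ≈ 0.55882.
MLE ignores the prior: θ̂_MLE = k/n = 12/23 ≈ 0.52174.
Difference = 19/34 − 12/23 = 29/782 ≈ 0.0371.

MAP − MLE = 0.0371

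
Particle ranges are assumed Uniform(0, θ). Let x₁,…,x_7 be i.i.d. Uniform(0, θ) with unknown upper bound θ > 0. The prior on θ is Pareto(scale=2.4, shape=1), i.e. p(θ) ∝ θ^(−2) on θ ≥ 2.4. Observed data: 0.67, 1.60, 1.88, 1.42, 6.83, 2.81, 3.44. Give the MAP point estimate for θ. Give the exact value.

θ̂_MAP = 6.83

The Uniform(0, θ) likelihood is θ^(−n) for θ ≥ max(xᵢ), zero otherwise. Here max(xᵢ) = 6.83.
Posterior ∝ θ^(−2) · θ^(−7) = θ^(−9) on θ ≥ max(2.4, 6.83) = 6.83.
This density is strictly decreasing in θ, so the posterior mode lies at the lower boundary of the support.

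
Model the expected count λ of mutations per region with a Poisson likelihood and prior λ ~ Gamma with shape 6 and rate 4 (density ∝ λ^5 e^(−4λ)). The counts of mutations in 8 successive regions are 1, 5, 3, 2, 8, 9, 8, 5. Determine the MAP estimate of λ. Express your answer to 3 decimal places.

Σxᵢ = 1+5+3+2+8+9+8+5 = 41, with n = 8.
Posterior ∝ λ^5e^(−4λ) · λ^41e^(−8λ) = λ^46e^(−12λ), i.e. Gamma(shape=47, rate=12).
The mode of a Gamma(a, b) with a ≥ 1 (shape–rate) is (a−1)/b = 46/12 ≈ 3.833.

λ̂_MAP = 3.833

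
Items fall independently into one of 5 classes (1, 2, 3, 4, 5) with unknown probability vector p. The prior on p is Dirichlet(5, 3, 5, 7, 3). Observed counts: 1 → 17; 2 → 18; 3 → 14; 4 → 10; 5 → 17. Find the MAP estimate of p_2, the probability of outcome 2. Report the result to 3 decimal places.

MAP estimate: 0.213

The posterior is Dirichlet(αᵢ + nᵢ) = Dirichlet(22, 21, 19, 17, 20).
For a Dirichlet(a₁,…,a_K) with all aᵢ > 1, the mode has j-th component (aⱼ − 1)/(Σaᵢ − K).
Here Σaᵢ = 99 and K = 5, so p_2 = (21 − 1)/(99 − 5) = 20/94 ≈ 0.213.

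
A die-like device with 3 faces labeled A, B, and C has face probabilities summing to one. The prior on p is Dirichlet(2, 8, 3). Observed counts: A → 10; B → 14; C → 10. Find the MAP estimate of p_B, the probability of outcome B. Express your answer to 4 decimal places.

MAP estimate of p_B = 0.4773

The posterior is Dirichlet(αᵢ + nᵢ) = Dirichlet(12, 22, 13).
For a Dirichlet(a₁,…,a_K) with all aᵢ > 1, the mode has j-th component (aⱼ − 1)/(Σaᵢ − K).
Here Σaᵢ = 47 and K = 3, so p_B = (22 − 1)/(47 − 3) = 21/44 ≈ 0.4773.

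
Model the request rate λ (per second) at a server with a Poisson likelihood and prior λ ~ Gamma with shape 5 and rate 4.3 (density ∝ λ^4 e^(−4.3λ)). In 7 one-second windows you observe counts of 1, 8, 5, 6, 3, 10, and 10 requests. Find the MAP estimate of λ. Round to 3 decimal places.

λ̂_MAP = 4.159

Σxᵢ = 1+8+5+6+3+10+10 = 43, with n = 7.
Posterior ∝ λ^4e^(−4.3λ) · λ^43e^(−7λ) = λ^47e^(−11.3λ), i.e. Gamma(shape=48, rate=11.3).
The mode of a Gamma(a, b) with a ≥ 1 (shape–rate) is (a−1)/b = 47/11.3 ≈ 4.159.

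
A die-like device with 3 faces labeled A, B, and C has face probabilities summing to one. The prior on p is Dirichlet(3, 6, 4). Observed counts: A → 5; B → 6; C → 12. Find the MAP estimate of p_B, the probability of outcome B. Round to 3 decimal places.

MAP estimate of p_B = 0.333

The posterior is Dirichlet(αᵢ + nᵢ) = Dirichlet(8, 12, 16).
For a Dirichlet(a₁,…,a_K) with all aᵢ > 1, the mode has j-th component (aⱼ − 1)/(Σaᵢ − K).
Here Σaᵢ = 36 and K = 3, so p_B = (12 − 1)/(36 − 3) = 11/33 ≈ 0.333.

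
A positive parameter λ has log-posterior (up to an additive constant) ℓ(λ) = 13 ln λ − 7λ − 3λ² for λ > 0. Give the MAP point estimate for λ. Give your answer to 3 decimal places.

ℓ'(λ) = 13/λ − 7 − 6λ. Setting this to zero and multiplying by λ: 6λ² + 7λ − 13 = 0.
λ = (−7 + √(7² + 4·6·13)) / (2·6) = (−7 + √361) / 12 = (−7 + 19)/12 = 1.
ℓ''(λ) = −13/λ² − 6 < 0, confirming a maximum.

λ̂_MAP = 1.000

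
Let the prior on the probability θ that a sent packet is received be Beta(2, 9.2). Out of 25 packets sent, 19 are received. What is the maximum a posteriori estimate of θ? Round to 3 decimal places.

Prior: Beta(2, 9.2).
Data: 19 successes in 25 trials. The binomial likelihood contributes θ^19(1−θ)^6, so the posterior is Beta(2+19, 9.2+6) = Beta(21, 15.2).
For Beta(a, b) with a, b > 1 the mode is (a−1)/(a+b−2) = 20/34.2 ≈ 0.585.

θ̂_MAP = 0.585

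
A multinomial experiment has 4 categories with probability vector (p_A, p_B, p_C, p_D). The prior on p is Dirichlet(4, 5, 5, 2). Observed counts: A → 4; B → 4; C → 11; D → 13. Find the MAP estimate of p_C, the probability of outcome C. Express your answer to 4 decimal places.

MAP estimate of p_C = 0.3409

The posterior is Dirichlet(αᵢ + nᵢ) = Dirichlet(8, 9, 16, 15).
For a Dirichlet(a₁,…,a_K) with all aᵢ > 1, the mode has j-th component (aⱼ − 1)/(Σaᵢ − K).
Here Σaᵢ = 48 and K = 4, so p_C = (16 − 1)/(48 − 4) = 15/44 ≈ 0.3409.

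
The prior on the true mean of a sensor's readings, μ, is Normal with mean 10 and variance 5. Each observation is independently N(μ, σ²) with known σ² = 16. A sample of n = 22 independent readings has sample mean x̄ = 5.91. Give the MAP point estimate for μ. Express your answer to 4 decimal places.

μ̂_MAP = 6.4294

n = 22, x̄ = 5.91.
For a Normal prior and Normal likelihood with known variance, the posterior is Normal; its mode equals its mean, the precision-weighted average.
Prior precision 1/σ₀² = 1/5 = 0.2; data precision n/σ² = 22/16 = 1.375.
μ̂ = (0.2·10 + 1.375·5.91) / (0.2 + 1.375) = 10.12625/1.575 = 8101/1260 ≈ 6.4294.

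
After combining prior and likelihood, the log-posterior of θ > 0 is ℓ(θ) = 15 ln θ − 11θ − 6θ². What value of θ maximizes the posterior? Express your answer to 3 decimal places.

θ̂_MAP = 0.750

ℓ'(θ) = 15/θ − 11 − 12θ. Setting this to zero and multiplying by θ: 12θ² + 11θ − 15 = 0.
θ = (−11 + √(11² + 4·12·15)) / (2·12) = (−11 + √841) / 24 = (−11 + 29)/24 = 3/4.
ℓ''(θ) = −15/θ² − 12 < 0, confirming a maximum.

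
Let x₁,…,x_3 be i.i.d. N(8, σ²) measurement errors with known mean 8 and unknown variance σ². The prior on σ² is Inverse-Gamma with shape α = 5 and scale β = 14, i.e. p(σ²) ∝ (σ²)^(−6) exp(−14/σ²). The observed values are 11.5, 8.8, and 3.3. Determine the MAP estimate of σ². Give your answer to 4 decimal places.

σ̂²_MAP = 4.1987

Sum of squared deviations about the known mean: SS = (11.5−8)² + (8.8−8)² + (3.3−8)² = 34.98.
The Normal likelihood contributes (σ²)^(−n/2) exp(−SS/(2σ²)), so the posterior is Inverse-Gamma(α + n/2, β + SS/2) = Inverse-Gamma(6.5, 31.49).
The mode of Inverse-Gamma(a, b) is b/(a+1) = 31.49/7.5 ≈ 4.1987.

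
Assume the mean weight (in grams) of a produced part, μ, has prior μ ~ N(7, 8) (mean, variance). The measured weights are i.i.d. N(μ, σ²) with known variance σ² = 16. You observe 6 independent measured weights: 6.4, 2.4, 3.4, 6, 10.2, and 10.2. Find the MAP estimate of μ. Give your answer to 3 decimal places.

μ̂_MAP = 6.575

n = 6; x̄ = (6.4 + 2.4 + 3.4 + 6 + 10.2 + 10.2)/6 = 38.6/6 = 193/30 ≈ 6.4333.
For a Normal prior and Normal likelihood with known variance, the posterior is Normal; its mode equals its mean, the precision-weighted average.
Prior precision 1/σ₀² = 1/8 = 0.125; data precision n/σ² = 6/16 = 0.375.
μ̂ = (0.125·7 + 0.375·(193/30)) / (0.125 + 0.375) = 3.2875/0.5 = 6.575.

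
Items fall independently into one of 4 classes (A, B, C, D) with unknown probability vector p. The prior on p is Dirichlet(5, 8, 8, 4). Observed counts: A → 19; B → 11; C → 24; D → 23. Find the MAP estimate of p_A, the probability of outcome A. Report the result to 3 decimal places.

MAP estimate of p_A = 0.235

The posterior is Dirichlet(αᵢ + nᵢ) = Dirichlet(24, 19, 32, 27).
For a Dirichlet(a₁,…,a_K) with all aᵢ > 1, the mode has j-th component (aⱼ − 1)/(Σaᵢ − K).
Here Σaᵢ = 102 and K = 4, so p_A = (24 − 1)/(102 − 4) = 23/98 ≈ 0.235.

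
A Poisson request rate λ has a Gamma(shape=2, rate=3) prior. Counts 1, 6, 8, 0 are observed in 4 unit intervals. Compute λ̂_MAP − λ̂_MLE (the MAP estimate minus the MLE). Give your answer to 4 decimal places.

MAP − MLE = -1.4643

Σxᵢ = 15. Posterior is Gamma(17, 7); MAP = (17−1)/7 = 16/7 ≈ 2.28571.
MLE = x̄ = 15/4 ≈ 3.75000.
Difference = 16/7 − 15/4 = -41/28 ≈ -1.4643.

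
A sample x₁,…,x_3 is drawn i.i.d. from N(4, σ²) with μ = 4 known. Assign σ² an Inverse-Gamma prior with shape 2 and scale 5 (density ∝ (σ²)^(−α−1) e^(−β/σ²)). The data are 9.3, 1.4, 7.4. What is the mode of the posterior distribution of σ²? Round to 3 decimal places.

Sum of squared deviations about the known mean: SS = (9.3−4)² + (1.4−4)² + (7.4−4)² = 46.41.
The Normal likelihood contributes (σ²)^(−n/2) exp(−SS/(2σ²)), so the posterior is Inverse-Gamma(α + n/2, β + SS/2) = Inverse-Gamma(3.5, 28.205).
The mode of Inverse-Gamma(a, b) is b/(a+1) = 28.205/4.5 ≈ 6.268.

σ̂²_MAP = 6.268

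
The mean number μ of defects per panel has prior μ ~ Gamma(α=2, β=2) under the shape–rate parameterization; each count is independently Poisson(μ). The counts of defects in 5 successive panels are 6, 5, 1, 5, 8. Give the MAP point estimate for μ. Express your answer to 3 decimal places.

μ̂_MAP = 3.714

Σxᵢ = 6+5+1+5+8 = 25, with n = 5.
Posterior ∝ μe^(−2μ) · μ^25e^(−5μ) = μ^26e^(−7μ), i.e. Gamma(shape=27, rate=7).
The mode of a Gamma(a, b) with a ≥ 1 (shape–rate) is (a−1)/b = 26/7 ≈ 3.714.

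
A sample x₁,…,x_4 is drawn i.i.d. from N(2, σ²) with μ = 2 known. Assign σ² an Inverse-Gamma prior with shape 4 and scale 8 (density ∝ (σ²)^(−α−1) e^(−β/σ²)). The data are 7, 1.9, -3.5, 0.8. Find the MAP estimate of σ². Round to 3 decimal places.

Sum of squared deviations about the known mean: SS = (7−2)² + (1.9−2)² + (-3.5−2)² + (0.8−2)² = 56.7.
The Normal likelihood contributes (σ²)^(−n/2) exp(−SS/(2σ²)), so the posterior is Inverse-Gamma(α + n/2, β + SS/2) = Inverse-Gamma(6, 36.35).
The mode of Inverse-Gamma(a, b) is b/(a+1) = 36.35/7 ≈ 5.193.

σ̂²_MAP = 5.193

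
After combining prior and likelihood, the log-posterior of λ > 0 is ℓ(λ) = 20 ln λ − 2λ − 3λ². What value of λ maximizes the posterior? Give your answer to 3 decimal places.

ℓ'(λ) = 20/λ − 2 − 6λ. Setting this to zero and multiplying by λ: 6λ² + 2λ − 20 = 0.
λ = (−2 + √(2² + 4·6·20)) / (2·6) = (−2 + √484) / 12 = (−2 + 22)/12 = 5/3.
ℓ''(λ) = −20/λ² − 6 < 0, confirming a maximum.

λ̂_MAP = 1.667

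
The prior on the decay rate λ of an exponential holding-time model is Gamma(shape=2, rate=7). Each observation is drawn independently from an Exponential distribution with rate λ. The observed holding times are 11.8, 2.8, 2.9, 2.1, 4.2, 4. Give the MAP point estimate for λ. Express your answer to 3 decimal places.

λ̂_MAP = 0.201

The Exponential(rate=λ) likelihood is ∝ λ^n e^(−λΣtᵢ). Here n = 6 and Σtᵢ = 11.8 + 2.8 + 2.9 + 2.1 + 4.2 + 4 = 27.8.
Posterior ∝ λe^(−7λ) · λ^6e^(−27.8λ) = λ^7e^(−34.8λ), i.e. Gamma(8, 34.8).
Mode = (a−1)/b = 7/34.8 ≈ 0.201.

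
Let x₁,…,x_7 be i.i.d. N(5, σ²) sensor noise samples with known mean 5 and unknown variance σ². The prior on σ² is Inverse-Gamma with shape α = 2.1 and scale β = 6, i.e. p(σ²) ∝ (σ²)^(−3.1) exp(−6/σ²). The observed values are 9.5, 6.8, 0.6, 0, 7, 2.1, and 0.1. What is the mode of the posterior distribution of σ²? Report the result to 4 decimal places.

σ̂²_MAP = 8.8083

Sum of squared deviations about the known mean: SS = (9.5−5)² + (6.8−5)² + (0.6−5)² + (0−5)² + (7−5)² + (2.1−5)² + (0.1−5)² = 104.27.
The Normal likelihood contributes (σ²)^(−n/2) exp(−SS/(2σ²)), so the posterior is Inverse-Gamma(α + n/2, β + SS/2) = Inverse-Gamma(5.6, 58.135).
The mode of Inverse-Gamma(a, b) is b/(a+1) = 58.135/6.6 ≈ 8.8083.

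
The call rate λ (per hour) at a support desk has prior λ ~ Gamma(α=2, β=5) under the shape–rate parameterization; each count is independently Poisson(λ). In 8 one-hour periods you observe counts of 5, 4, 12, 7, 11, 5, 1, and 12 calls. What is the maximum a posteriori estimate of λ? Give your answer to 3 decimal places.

Σxᵢ = 5+4+12+7+11+5+1+12 = 57, with n = 8.
Posterior ∝ λe^(−5λ) · λ^57e^(−8λ) = λ^58e^(−13λ), i.e. Gamma(shape=59, rate=13).
The mode of a Gamma(a, b) with a ≥ 1 (shape–rate) is (a−1)/b = 58/13 ≈ 4.462.

λ̂_MAP = 4.462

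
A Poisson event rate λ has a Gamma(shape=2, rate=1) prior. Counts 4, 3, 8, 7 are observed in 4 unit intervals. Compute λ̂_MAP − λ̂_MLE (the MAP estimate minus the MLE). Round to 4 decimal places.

Σxᵢ = 22. Posterior is Gamma(24, 5); MAP = (24−1)/5 = 23/5 ≈ 4.60000.
MLE = x̄ = 22/4 ≈ 5.50000.
Difference = 23/5 − 22/4 = -9/10 ≈ -0.9000.

MAP − MLE = -0.9000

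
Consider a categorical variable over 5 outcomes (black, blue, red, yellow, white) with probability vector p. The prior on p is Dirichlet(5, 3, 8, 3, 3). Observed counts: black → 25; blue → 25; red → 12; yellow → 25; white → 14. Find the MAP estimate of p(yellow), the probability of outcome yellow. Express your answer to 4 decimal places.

MAP estimate of p(yellow) = 0.2288

The posterior is Dirichlet(αᵢ + nᵢ) = Dirichlet(30, 28, 20, 28, 17).
For a Dirichlet(a₁,…,a_K) with all aᵢ > 1, the mode has j-th component (aⱼ − 1)/(Σaᵢ − K).
Here Σaᵢ = 123 and K = 5, so p(yellow) = (28 − 1)/(123 − 5) = 27/118 ≈ 0.2288.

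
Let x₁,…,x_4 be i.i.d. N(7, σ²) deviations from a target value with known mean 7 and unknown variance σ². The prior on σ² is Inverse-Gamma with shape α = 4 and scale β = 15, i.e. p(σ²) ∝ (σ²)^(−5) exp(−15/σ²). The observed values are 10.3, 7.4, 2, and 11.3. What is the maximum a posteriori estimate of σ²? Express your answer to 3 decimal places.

σ̂²_MAP = 6.039

Sum of squared deviations about the known mean: SS = (10.3−7)² + (7.4−7)² + (2−7)² + (11.3−7)² = 54.54.
The Normal likelihood contributes (σ²)^(−n/2) exp(−SS/(2σ²)), so the posterior is Inverse-Gamma(α + n/2, β + SS/2) = Inverse-Gamma(6, 42.27).
The mode of Inverse-Gamma(a, b) is b/(a+1) = 42.27/7 ≈ 6.039.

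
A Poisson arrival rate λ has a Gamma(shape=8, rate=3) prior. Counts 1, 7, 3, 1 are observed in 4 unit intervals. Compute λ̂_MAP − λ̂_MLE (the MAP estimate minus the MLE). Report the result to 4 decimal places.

Σxᵢ = 12. Posterior is Gamma(20, 7); MAP = (20−1)/7 = 19/7 ≈ 2.71429.
MLE = x̄ = 12/4 ≈ 3.00000.
Difference = 19/7 − 12/4 = -2/7 ≈ -0.2857.

MAP − MLE = -0.2857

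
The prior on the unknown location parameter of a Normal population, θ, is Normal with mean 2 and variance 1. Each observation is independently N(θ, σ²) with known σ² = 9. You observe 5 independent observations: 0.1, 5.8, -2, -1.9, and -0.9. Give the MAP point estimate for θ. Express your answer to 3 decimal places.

n = 5; x̄ = (0.1 + 5.8 + (-2) + (-1.9) + (-0.9))/5 = 1.1/5 = 0.22.
For a Normal prior and Normal likelihood with known variance, the posterior is Normal; its mode equals its mean, the precision-weighted average.
Prior precision 1/σ₀² = 1/1 = 1; data precision n/σ² = 5/9.
θ̂ = (1·2 + (5/9)·0.22) / (1 + 5/9) = (191/90)/(14/9) = 191/140 ≈ 1.364.

θ̂_MAP = 1.364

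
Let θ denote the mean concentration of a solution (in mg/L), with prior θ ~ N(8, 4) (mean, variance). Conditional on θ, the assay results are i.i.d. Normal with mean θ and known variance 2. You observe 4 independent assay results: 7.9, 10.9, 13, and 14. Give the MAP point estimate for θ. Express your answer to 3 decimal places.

n = 4; x̄ = (7.9 + 10.9 + 13 + 14)/4 = 45.8/4 = 11.45.
For a Normal prior and Normal likelihood with known variance, the posterior is Normal; its mode equals its mean, the precision-weighted average.
Prior precision 1/σ₀² = 1/4 = 0.25; data precision n/σ² = 4/2 = 2.
θ̂ = (0.25·8 + 2·11.45) / (0.25 + 2) = 24.9/2.25 = 166/15 ≈ 11.067.

θ̂_MAP = 11.067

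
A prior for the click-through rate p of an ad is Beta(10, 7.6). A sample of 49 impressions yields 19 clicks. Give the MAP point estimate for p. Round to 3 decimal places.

Prior: Beta(10, 7.6).
Data: 19 successes in 49 trials. The binomial likelihood contributes p^19(1−p)^30, so the posterior is Beta(10+19, 7.6+30) = Beta(29, 37.6).
For Beta(a, b) with a, b > 1 the mode is (a−1)/(a+b−2) = 28/64.6 ≈ 0.433.

p̂_MAP = 0.433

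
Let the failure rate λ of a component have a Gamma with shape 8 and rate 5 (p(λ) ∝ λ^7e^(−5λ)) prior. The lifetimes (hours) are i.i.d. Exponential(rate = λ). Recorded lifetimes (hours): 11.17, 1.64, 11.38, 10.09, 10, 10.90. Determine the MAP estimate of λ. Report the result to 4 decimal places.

λ̂_MAP = 0.2160

The Exponential(rate=λ) likelihood is ∝ λ^n e^(−λΣtᵢ). Here n = 6 and Σtᵢ = 11.17 + 1.64 + 11.38 + 10.09 + 10 + 10.90 = 55.18.
Posterior ∝ λ^7e^(−5λ) · λ^6e^(−55.18λ) = λ^13e^(−60.18λ), i.e. Gamma(14, 60.18).
Mode = (a−1)/b = 13/60.18 ≈ 0.2160.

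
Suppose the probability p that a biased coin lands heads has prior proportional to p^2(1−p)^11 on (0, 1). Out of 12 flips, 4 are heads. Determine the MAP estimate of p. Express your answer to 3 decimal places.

The prior density ∝ p^2(1−p)^11 is the kernel of Beta(3, 12).
Data: 4 successes in 12 trials. The binomial likelihood contributes p^4(1−p)^8, so the posterior is Beta(3+4, 12+8) = Beta(7, 20).
For Beta(a, b) with a, b > 1 the mode is (a−1)/(a+b−2) = 6/25 ≈ 0.240.

p̂_MAP = 0.240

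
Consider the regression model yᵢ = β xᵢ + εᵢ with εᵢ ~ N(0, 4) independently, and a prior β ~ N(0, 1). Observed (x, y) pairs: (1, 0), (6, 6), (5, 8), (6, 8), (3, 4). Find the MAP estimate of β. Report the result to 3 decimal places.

β̂_MAP = 1.225

log p(β | y) = −Σ(yᵢ − βxᵢ)²/(2·4) − β²/(2·1) + const.
Setting the derivative to zero: Σxᵢ(yᵢ − βxᵢ)/4 − β/1 = 0, so β = Σxᵢyᵢ / (Σxᵢ² + σ²/τ²).
Σxᵢyᵢ = 1·0 + 6·6 + 5·8 + 6·8 + 3·4 = 136; Σxᵢ² = 107; σ²/τ² = 4.
β̂_MAP = 136 / (107 + 4) = 136/111 ≈ 1.225.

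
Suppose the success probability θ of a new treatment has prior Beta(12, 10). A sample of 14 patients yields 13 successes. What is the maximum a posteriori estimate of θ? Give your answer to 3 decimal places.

Prior: Beta(12, 10).
Data: 13 successes in 14 trials. The binomial likelihood contributes θ^13(1−θ)^1, so the posterior is Beta(12+13, 10+1) = Beta(25, 11).
For Beta(a, b) with a, b > 1 the mode is (a−1)/(a+b−2) = 24/34 ≈ 0.706.

θ̂_MAP = 0.706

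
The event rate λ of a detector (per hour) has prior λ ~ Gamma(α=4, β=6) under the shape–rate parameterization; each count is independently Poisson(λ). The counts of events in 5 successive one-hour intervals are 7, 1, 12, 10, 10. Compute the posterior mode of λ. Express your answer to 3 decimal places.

λ̂_MAP = 3.909

Σxᵢ = 7+1+12+10+10 = 40, with n = 5.
Posterior ∝ λ^3e^(−6λ) · λ^40e^(−5λ) = λ^43e^(−11λ), i.e. Gamma(shape=44, rate=11).
The mode of a Gamma(a, b) with a ≥ 1 (shape–rate) is (a−1)/b = 43/11 ≈ 3.909.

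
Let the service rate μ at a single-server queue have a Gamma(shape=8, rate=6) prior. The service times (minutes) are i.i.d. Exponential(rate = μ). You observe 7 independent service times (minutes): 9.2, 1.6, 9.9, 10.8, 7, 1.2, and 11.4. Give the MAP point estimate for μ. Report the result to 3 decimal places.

μ̂_MAP = 0.245

The Exponential(rate=μ) likelihood is ∝ μ^n e^(−μΣtᵢ). Here n = 7 and Σtᵢ = 9.2 + 1.6 + 9.9 + 10.8 + 7 + 1.2 + 11.4 = 51.1.
Posterior ∝ μ^7e^(−6μ) · μ^7e^(−51.1μ) = μ^14e^(−57.1μ), i.e. Gamma(15, 57.1).
Mode = (a−1)/b = 14/57.1 ≈ 0.245.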